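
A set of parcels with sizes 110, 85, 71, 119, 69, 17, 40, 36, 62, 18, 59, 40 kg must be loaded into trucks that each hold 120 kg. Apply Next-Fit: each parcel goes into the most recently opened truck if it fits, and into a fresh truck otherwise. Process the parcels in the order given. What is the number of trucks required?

8 trucks

110 kg → truck 1 (remaining 10 kg)
85 kg → truck 2 (remaining 35 kg)
71 kg → truck 3 (remaining 49 kg)
119 kg → truck 4 (remaining 1 kg)
69 kg → truck 5 (remaining 51 kg)
17 kg → truck 5 (remaining 34 kg)
40 kg → truck 6 (remaining 80 kg)
36 kg → truck 6 (remaining 44 kg)
62 kg → truck 7 (remaining 58 kg)
18 kg → truck 7 (remaining 40 kg)
59 kg → truck 8 (remaining 61 kg)
40 kg → truck 8 (remaining 21 kg)
Final trucks: [110] [85] [71] [119] [69,17] [40,36] [62,18] [59,40].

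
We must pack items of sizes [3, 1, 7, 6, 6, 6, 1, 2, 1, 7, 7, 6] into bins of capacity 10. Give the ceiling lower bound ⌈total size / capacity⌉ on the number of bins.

Total size = 3 + 1 + 7 + 6 + 6 + 6 + 1 + 2 + 1 + 7 + 7 + 6 = 53.
⌈53 / 10⌉ = 6.

6 bins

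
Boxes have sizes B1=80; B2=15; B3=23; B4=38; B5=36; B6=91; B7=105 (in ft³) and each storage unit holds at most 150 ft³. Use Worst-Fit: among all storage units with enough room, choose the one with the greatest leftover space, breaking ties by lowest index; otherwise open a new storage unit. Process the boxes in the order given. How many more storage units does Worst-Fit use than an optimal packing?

1

Worst-Fit: [80,15,23] [38,36] [91] [105] → 4 storage units.
Total size 388 ft³; any packing needs at least ⌈388/150⌉ = 3 storage units.
An optimal packing achieves that bound: [105,38] [91,36,23] [80,15] → 3 storage units.
Excess: 4 − 3 = 1.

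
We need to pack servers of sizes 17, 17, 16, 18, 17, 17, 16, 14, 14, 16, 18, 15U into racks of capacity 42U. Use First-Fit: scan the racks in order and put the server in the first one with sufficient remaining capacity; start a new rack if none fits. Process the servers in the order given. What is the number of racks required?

6

17U → rack 1 (remaining 25U)
17U → rack 1 (remaining 8U)
16U → rack 2 (remaining 26U)
18U → rack 2 (remaining 8U)
17U → rack 3 (remaining 25U)
17U → rack 3 (remaining 8U)
16U → rack 4 (remaining 26U)
14U → rack 4 (remaining 12U)
14U → rack 5 (remaining 28U)
16U → rack 5 (remaining 12U)
18U → rack 6 (remaining 24U)
15U → rack 6 (remaining 9U)
Final racks: [17,17] [16,18] [17,17] [16,14] [14,16] [18,15].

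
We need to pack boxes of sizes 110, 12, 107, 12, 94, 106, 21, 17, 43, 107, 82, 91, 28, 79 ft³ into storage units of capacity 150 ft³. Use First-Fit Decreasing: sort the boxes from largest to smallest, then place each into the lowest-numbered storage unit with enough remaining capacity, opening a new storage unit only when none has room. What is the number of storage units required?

Sorted descending: 110, 107, 107, 106, 94, 91, 82, 79, 43, 28, 21, 17, 12, 12.
110 ft³ → storage unit 1 (remaining 40 ft³)
107 ft³ → storage unit 2 (remaining 43 ft³)
107 ft³ → storage unit 3 (remaining 43 ft³)
106 ft³ → storage unit 4 (remaining 44 ft³)
94 ft³ → storage unit 5 (remaining 56 ft³)
91 ft³ → storage unit 6 (remaining 59 ft³)
82 ft³ → storage unit 7 (remaining 68 ft³)
79 ft³ → storage unit 8 (remaining 71 ft³)
43 ft³ → storage unit 2 (remaining 0 ft³)
28 ft³ → storage unit 1 (remaining 12 ft³)
21 ft³ → storage unit 3 (remaining 22 ft³)
17 ft³ → storage unit 3 (remaining 5 ft³)
12 ft³ → storage unit 1 (remaining 0 ft³)
12 ft³ → storage unit 4 (remaining 32 ft³)
Final storage units: [110,28,12] [107,43] [107,21,17] [106,12] [94] [91] [82] [79].

8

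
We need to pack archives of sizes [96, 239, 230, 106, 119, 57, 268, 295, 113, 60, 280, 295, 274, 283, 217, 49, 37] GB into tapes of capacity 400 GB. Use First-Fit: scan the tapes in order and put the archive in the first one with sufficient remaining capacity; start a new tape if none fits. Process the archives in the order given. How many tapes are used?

9

Put 96 GB in tape 1; 304 GB remain.
Put 239 GB in tape 1; 65 GB remain.
Put 230 GB in tape 2; 170 GB remain.
Put 106 GB in tape 2; 64 GB remain.
Put 119 GB in tape 3; 281 GB remain.
Put 57 GB in tape 1; 8 GB remain.
Put 268 GB in tape 3; 13 GB remain.
Put 295 GB in tape 4; 105 GB remain.
Put 113 GB in tape 5; 287 GB remain.
Put 60 GB in tape 2; 4 GB remain.
Put 280 GB in tape 5; 7 GB remain.
Put 295 GB in tape 6; 105 GB remain.
Put 274 GB in tape 7; 126 GB remain.
Put 283 GB in tape 8; 117 GB remain.
Put 217 GB in tape 9; 183 GB remain.
Put 49 GB in tape 4; 56 GB remain.
Put 37 GB in tape 4; 19 GB remain.
Final tapes: [96,239,57] [230,106,60] [119,268] [295,49,37] [113,280] [295] [274] [283] [217].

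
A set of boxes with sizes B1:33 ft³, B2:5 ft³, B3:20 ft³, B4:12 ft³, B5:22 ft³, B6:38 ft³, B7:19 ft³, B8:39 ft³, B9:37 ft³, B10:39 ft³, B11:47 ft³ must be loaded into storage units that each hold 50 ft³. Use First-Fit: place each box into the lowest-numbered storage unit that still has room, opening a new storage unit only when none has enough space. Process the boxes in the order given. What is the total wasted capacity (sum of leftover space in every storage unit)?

storage unit 1: place B1 (33 ft³), 17 ft³ left
storage unit 1: place B2 (5 ft³), 12 ft³ left
storage unit 2: place B3 (20 ft³), 30 ft³ left
storage unit 1: place B4 (12 ft³), 0 ft³ left
storage unit 2: place B5 (22 ft³), 8 ft³ left
storage unit 3: place B6 (38 ft³), 12 ft³ left
storage unit 4: place B7 (19 ft³), 31 ft³ left
storage unit 5: place B8 (39 ft³), 11 ft³ left
storage unit 6: place B9 (37 ft³), 13 ft³ left
storage unit 7: place B10 (39 ft³), 11 ft³ left
storage unit 8: place B11 (47 ft³), 3 ft³ left
8 storage units × 50 ft³ = 400 ft³; used 311 ft³; unused 89 ft³.

89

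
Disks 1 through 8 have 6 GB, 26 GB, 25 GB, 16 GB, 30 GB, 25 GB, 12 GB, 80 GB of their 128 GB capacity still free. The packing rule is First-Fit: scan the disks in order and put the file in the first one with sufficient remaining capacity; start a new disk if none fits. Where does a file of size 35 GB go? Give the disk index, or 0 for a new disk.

Disks with room: disk 8 (80 GB).
The first with room is disk 8.

8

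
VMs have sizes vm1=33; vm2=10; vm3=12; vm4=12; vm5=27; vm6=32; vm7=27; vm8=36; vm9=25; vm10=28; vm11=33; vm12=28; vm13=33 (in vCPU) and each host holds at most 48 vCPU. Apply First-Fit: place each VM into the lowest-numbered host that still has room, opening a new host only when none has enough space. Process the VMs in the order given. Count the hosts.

11

host 1: place vm1 (33 vCPU), 15 vCPU left
host 1: place vm2 (10 vCPU), 5 vCPU left
host 2: place vm3 (12 vCPU), 36 vCPU left
host 2: place vm4 (12 vCPU), 24 vCPU left
host 3: place vm5 (27 vCPU), 21 vCPU left
host 4: place vm6 (32 vCPU), 16 vCPU left
host 5: place vm7 (27 vCPU), 21 vCPU left
host 6: place vm8 (36 vCPU), 12 vCPU left
host 7: place vm9 (25 vCPU), 23 vCPU left
host 8: place vm10 (28 vCPU), 20 vCPU left
host 9: place vm11 (33 vCPU), 15 vCPU left
host 10: place vm12 (28 vCPU), 20 vCPU left
host 11: place vm13 (33 vCPU), 15 vCPU left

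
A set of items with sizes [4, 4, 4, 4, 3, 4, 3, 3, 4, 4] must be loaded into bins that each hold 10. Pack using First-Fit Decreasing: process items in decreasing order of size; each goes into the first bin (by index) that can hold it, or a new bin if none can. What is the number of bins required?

Sorted descending: 4, 4, 4, 4, 4, 4, 4, 3, 3, 3.
Put 4 in bin 1; 6 remain.
Put 4 in bin 1; 2 remain.
Put 4 in bin 2; 6 remain.
Put 4 in bin 2; 2 remain.
Put 4 in bin 3; 6 remain.
Put 4 in bin 3; 2 remain.
Put 4 in bin 4; 6 remain.
Put 3 in bin 4; 3 remain.
Put 3 in bin 4; 0 remain.
Put 3 in bin 5; 7 remain.

5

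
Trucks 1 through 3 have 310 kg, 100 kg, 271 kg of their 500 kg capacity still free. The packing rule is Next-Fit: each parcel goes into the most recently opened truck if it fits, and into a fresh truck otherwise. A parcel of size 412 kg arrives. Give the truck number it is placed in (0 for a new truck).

0

Next-Fit only looks at truck 3, which has 271 kg free.
412 kg does not fit, so a new truck is opened.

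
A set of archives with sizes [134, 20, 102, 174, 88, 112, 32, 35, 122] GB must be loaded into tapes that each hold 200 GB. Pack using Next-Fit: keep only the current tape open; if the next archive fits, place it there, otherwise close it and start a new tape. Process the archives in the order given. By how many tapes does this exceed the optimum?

0

Next-Fit: [134,20] [102] [174] [88,112] [32,35,122] → 5 tapes.
Total size 819 GB; any packing needs at least ⌈819/200⌉ = 5 tapes.
So 5 is already optimal.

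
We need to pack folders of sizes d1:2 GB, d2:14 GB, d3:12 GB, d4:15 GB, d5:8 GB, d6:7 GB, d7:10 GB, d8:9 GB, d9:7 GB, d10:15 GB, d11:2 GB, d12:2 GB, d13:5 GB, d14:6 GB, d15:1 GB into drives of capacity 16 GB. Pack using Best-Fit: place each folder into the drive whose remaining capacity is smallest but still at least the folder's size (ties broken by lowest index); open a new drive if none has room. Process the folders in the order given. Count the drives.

d1 (2 GB) → drive 1 (remaining 14 GB)
d2 (14 GB) → drive 1 (remaining 0 GB)
d3 (12 GB) → drive 2 (remaining 4 GB)
d4 (15 GB) → drive 3 (remaining 1 GB)
d5 (8 GB) → drive 4 (remaining 8 GB)
d6 (7 GB) → drive 4 (remaining 1 GB)
d7 (10 GB) → drive 5 (remaining 6 GB)
d8 (9 GB) → drive 6 (remaining 7 GB)
d9 (7 GB) → drive 6 (remaining 0 GB)
d10 (15 GB) → drive 7 (remaining 1 GB)
d11 (2 GB) → drive 2 (remaining 2 GB)
d12 (2 GB) → drive 2 (remaining 0 GB)
d13 (5 GB) → drive 5 (remaining 1 GB)
d14 (6 GB) → drive 8 (remaining 10 GB)
d15 (1 GB) → drive 3 (remaining 0 GB)

8 drives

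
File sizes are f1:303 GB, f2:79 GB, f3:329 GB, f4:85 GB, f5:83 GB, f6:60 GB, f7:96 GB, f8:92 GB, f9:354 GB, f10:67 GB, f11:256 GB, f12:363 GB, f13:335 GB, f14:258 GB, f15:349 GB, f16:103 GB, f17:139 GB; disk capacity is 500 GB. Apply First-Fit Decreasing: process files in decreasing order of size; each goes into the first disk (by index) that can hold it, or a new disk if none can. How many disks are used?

Sorted descending: 363, 354, 349, 335, 329, 303, 258, 256, 139, 103, 96, 92, 85, 83, 79, 67, 60.
363 GB → disk 1 (remaining 137 GB)
354 GB → disk 2 (remaining 146 GB)
349 GB → disk 3 (remaining 151 GB)
335 GB → disk 4 (remaining 165 GB)
329 GB → disk 5 (remaining 171 GB)
303 GB → disk 6 (remaining 197 GB)
258 GB → disk 7 (remaining 242 GB)
256 GB → disk 8 (remaining 244 GB)
139 GB → disk 2 (remaining 7 GB)
103 GB → disk 1 (remaining 34 GB)
96 GB → disk 3 (remaining 55 GB)
92 GB → disk 4 (remaining 73 GB)
85 GB → disk 5 (remaining 86 GB)
83 GB → disk 5 (remaining 3 GB)
79 GB → disk 6 (remaining 118 GB)
67 GB → disk 4 (remaining 6 GB)
60 GB → disk 6 (remaining 58 GB)
Final disks: [363,103] [354,139] [349,96] [335,92,67] [329,85,83] [303,79,60] [258] [256].

8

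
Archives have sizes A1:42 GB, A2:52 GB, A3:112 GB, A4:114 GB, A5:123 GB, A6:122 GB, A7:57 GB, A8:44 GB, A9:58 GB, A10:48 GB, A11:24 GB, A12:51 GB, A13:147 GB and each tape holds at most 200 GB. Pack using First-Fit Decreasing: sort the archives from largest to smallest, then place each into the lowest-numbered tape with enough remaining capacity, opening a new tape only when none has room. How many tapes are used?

Sorted descending: 147, 123, 122, 114, 112, 58, 57, 52, 51, 48, 44, 42, 24.
tape 1: place 147 GB, 53 GB left
tape 2: place 123 GB, 77 GB left
tape 3: place 122 GB, 78 GB left
tape 4: place 114 GB, 86 GB left
tape 5: place 112 GB, 88 GB left
tape 2: place 58 GB, 19 GB left
tape 3: place 57 GB, 21 GB left
tape 1: place 52 GB, 1 GB left
tape 4: place 51 GB, 35 GB left
tape 5: place 48 GB, 40 GB left
tape 6: place 44 GB, 156 GB left
tape 6: place 42 GB, 114 GB left
tape 4: place 24 GB, 11 GB left

6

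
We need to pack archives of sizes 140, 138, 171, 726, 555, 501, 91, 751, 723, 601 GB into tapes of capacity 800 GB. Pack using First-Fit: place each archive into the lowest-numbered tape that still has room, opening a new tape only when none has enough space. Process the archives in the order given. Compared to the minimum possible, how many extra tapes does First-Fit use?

1

First-Fit: [140,138,171,91] [726] [555] [501] [751] [723] [601] → 7 tapes.
Total size 4397 GB; any packing needs at least ⌈4397/800⌉ = 6 tapes.
An optimal packing achieves that bound: [751] [726] [723] [601,171] [555,140,91] [501,138] → 6 tapes.
Excess: 7 − 6 = 1.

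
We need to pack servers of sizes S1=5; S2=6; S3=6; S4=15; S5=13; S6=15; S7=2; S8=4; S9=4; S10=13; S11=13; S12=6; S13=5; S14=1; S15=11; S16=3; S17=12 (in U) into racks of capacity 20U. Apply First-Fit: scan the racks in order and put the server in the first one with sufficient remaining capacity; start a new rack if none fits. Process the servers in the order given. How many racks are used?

8

rack 1: place S1 (5U), 15U left
rack 1: place S2 (6U), 9U left
rack 1: place S3 (6U), 3U left
rack 2: place S4 (15U), 5U left
rack 3: place S5 (13U), 7U left
rack 4: place S6 (15U), 5U left
rack 1: place S7 (2U), 1U left
rack 2: place S8 (4U), 1U left
rack 3: place S9 (4U), 3U left
rack 5: place S10 (13U), 7U left
rack 6: place S11 (13U), 7U left
rack 5: place S12 (6U), 1U left
rack 4: place S13 (5U), 0U left
rack 1: place S14 (1U), 0U left
rack 7: place S15 (11U), 9U left
rack 3: place S16 (3U), 0U left
rack 8: place S17 (12U), 8U left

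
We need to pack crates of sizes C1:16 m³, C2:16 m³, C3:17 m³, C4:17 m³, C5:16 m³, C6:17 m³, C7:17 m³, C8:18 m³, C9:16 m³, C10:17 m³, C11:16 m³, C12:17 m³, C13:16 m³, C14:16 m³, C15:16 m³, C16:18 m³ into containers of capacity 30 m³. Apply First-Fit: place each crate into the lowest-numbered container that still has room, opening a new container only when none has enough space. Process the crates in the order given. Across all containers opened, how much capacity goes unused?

214

C1 (16 m³) → container 1 (remaining 14 m³)
C2 (16 m³) → container 2 (remaining 14 m³)
C3 (17 m³) → container 3 (remaining 13 m³)
C4 (17 m³) → container 4 (remaining 13 m³)
C5 (16 m³) → container 5 (remaining 14 m³)
C6 (17 m³) → container 6 (remaining 13 m³)
C7 (17 m³) → container 7 (remaining 13 m³)
C8 (18 m³) → container 8 (remaining 12 m³)
C9 (16 m³) → container 9 (remaining 14 m³)
C10 (17 m³) → container 10 (remaining 13 m³)
C11 (16 m³) → container 11 (remaining 14 m³)
C12 (17 m³) → container 12 (remaining 13 m³)
C13 (16 m³) → container 13 (remaining 14 m³)
C14 (16 m³) → container 14 (remaining 14 m³)
C15 (16 m³) → container 15 (remaining 14 m³)
C16 (18 m³) → container 16 (remaining 12 m³)
16 containers × 30 m³ = 480 m³; used 266 m³; unused 214 m³.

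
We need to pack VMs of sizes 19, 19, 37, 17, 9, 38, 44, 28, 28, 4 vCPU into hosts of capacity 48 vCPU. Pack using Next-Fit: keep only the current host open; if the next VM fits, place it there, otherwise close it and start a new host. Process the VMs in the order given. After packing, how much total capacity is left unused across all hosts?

19 vCPU → host 1 (remaining 29 vCPU)
19 vCPU → host 1 (remaining 10 vCPU)
37 vCPU → host 2 (remaining 11 vCPU)
17 vCPU → host 3 (remaining 31 vCPU)
9 vCPU → host 3 (remaining 22 vCPU)
38 vCPU → host 4 (remaining 10 vCPU)
44 vCPU → host 5 (remaining 4 vCPU)
28 vCPU → host 6 (remaining 20 vCPU)
28 vCPU → host 7 (remaining 20 vCPU)
4 vCPU → host 7 (remaining 16 vCPU)
7 hosts × 48 vCPU = 336 vCPU; used 243 vCPU; unused 93 vCPU.

93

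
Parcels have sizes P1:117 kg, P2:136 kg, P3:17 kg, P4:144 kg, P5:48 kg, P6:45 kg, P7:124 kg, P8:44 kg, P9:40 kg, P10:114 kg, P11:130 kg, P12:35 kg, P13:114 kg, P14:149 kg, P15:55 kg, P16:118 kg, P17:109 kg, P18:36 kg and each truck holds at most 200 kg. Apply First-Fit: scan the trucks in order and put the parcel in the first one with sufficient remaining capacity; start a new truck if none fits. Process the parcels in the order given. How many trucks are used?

10

Put P1 (117 kg) in truck 1; 83 kg remain.
Put P2 (136 kg) in truck 2; 64 kg remain.
Put P3 (17 kg) in truck 1; 66 kg remain.
Put P4 (144 kg) in truck 3; 56 kg remain.
Put P5 (48 kg) in truck 1; 18 kg remain.
Put P6 (45 kg) in truck 2; 19 kg remain.
Put P7 (124 kg) in truck 4; 76 kg remain.
Put P8 (44 kg) in truck 3; 12 kg remain.
Put P9 (40 kg) in truck 4; 36 kg remain.
Put P10 (114 kg) in truck 5; 86 kg remain.
Put P11 (130 kg) in truck 6; 70 kg remain.
Put P12 (35 kg) in truck 4; 1 kg remain.
Put P13 (114 kg) in truck 7; 86 kg remain.
Put P14 (149 kg) in truck 8; 51 kg remain.
Put P15 (55 kg) in truck 5; 31 kg remain.
Put P16 (118 kg) in truck 9; 82 kg remain.
Put P17 (109 kg) in truck 10; 91 kg remain.
Put P18 (36 kg) in truck 6; 34 kg remain.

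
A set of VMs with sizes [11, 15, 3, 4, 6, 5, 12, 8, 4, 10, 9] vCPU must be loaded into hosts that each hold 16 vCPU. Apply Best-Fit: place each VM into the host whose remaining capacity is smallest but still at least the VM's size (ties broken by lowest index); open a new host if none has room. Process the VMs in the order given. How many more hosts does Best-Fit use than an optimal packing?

1

Best-Fit: [11,3] [15] [4,6,5] [12,4] [8] [10] [9] → 7 hosts.
Total size 87 vCPU; any packing needs at least ⌈87/16⌉ = 6 hosts.
An optimal packing achieves that bound: [15] [12,4] [11,5] [10,6] [9,4,3] [8] → 6 hosts.
Excess: 7 − 6 = 1.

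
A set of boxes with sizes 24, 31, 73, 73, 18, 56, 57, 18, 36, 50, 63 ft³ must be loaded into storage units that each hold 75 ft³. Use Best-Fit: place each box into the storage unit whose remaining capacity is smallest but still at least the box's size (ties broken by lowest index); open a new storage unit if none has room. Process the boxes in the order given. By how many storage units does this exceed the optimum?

Best-Fit: [24,31,18] [73] [73] [56] [57,18] [36] [50] [63] → 8 storage units.
Total size 499 ft³; any packing needs at least ⌈499/75⌉ = 7 storage units.
An optimal packing achieves that bound: [73] [73] [63] [57,18] [56,18] [50,24] [36,31] → 7 storage units.
Excess: 8 − 7 = 1.

1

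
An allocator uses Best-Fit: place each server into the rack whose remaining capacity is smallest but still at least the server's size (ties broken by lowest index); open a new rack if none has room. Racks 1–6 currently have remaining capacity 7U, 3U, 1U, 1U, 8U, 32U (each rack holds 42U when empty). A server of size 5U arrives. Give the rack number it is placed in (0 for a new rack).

Racks with room: rack 1 (7U), rack 5 (8U), rack 6 (32U).
Tightest fit is rack 1 with 7U free.

1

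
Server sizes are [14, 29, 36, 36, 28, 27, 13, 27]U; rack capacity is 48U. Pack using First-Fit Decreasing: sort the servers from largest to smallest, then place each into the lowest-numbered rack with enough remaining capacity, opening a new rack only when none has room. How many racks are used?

6

Sorted descending: 36, 36, 29, 28, 27, 27, 14, 13.
rack 1: place 36U, 12U left
rack 2: place 36U, 12U left
rack 3: place 29U, 19U left
rack 4: place 28U, 20U left
rack 5: place 27U, 21U left
rack 6: place 27U, 21U left
rack 3: place 14U, 5U left
rack 4: place 13U, 7U left
Final racks: [36] [36] [29,14] [28,13] [27] [27].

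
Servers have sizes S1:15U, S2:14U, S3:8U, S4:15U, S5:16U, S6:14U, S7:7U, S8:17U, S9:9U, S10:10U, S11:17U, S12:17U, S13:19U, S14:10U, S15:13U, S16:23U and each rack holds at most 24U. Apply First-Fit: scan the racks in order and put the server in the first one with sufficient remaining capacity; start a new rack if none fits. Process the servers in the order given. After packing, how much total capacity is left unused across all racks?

S1 (15U) → rack 1 (remaining 9U)
S2 (14U) → rack 2 (remaining 10U)
S3 (8U) → rack 1 (remaining 1U)
S4 (15U) → rack 3 (remaining 9U)
S5 (16U) → rack 4 (remaining 8U)
S6 (14U) → rack 5 (remaining 10U)
S7 (7U) → rack 2 (remaining 3U)
S8 (17U) → rack 6 (remaining 7U)
S9 (9U) → rack 3 (remaining 0U)
S10 (10U) → rack 5 (remaining 0U)
S11 (17U) → rack 7 (remaining 7U)
S12 (17U) → rack 8 (remaining 7U)
S13 (19U) → rack 9 (remaining 5U)
S14 (10U) → rack 10 (remaining 14U)
S15 (13U) → rack 10 (remaining 1U)
S16 (23U) → rack 11 (remaining 1U)
11 racks × 24U = 264U; used 224U; unused 40U.

40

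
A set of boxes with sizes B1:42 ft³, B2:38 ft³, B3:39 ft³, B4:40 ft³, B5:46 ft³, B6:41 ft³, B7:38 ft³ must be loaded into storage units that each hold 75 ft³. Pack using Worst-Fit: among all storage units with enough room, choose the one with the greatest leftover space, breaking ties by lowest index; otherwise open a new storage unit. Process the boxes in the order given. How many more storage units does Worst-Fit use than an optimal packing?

0

Worst-Fit: [42] [38] [39] [40] [46] [41] [38] → 7 storage units.
7 boxes exceed 37.5 ft³ (half the capacity), and no two of those can share a storage unit, so at least 7 storage units are needed.
So 7 is already optimal.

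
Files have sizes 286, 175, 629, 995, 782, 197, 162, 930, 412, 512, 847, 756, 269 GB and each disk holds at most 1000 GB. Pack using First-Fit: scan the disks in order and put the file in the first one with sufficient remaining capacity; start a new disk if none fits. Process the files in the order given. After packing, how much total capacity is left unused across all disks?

286 GB → disk 1 (remaining 714 GB)
175 GB → disk 1 (remaining 539 GB)
629 GB → disk 2 (remaining 371 GB)
995 GB → disk 3 (remaining 5 GB)
782 GB → disk 4 (remaining 218 GB)
197 GB → disk 1 (remaining 342 GB)
162 GB → disk 1 (remaining 180 GB)
930 GB → disk 5 (remaining 70 GB)
412 GB → disk 6 (remaining 588 GB)
512 GB → disk 6 (remaining 76 GB)
847 GB → disk 7 (remaining 153 GB)
756 GB → disk 8 (remaining 244 GB)
269 GB → disk 2 (remaining 102 GB)
8 disks × 1000 GB = 8000 GB; used 6952 GB; unused 1048 GB.

1048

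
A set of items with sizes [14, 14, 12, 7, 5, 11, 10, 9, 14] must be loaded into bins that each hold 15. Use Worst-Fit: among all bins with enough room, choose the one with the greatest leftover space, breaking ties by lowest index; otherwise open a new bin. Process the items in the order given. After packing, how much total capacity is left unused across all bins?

24

14 → bin 1 (remaining 1)
14 → bin 2 (remaining 1)
12 → bin 3 (remaining 3)
7 → bin 4 (remaining 8)
5 → bin 4 (remaining 3)
11 → bin 5 (remaining 4)
10 → bin 6 (remaining 5)
9 → bin 7 (remaining 6)
14 → bin 8 (remaining 1)
8 bins × 15 = 120; used 96; unused 24.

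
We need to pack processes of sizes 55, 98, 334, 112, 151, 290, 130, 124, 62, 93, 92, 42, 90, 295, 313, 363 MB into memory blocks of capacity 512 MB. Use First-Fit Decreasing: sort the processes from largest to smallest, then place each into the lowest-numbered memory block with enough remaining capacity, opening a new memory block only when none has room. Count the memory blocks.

6 memory blocks

Sorted descending: 363, 334, 313, 295, 290, 151, 130, 124, 112, 98, 93, 92, 90, 62, 55, 42.
memory block 1: place 363 MB, 149 MB left
memory block 2: place 334 MB, 178 MB left
memory block 3: place 313 MB, 199 MB left
memory block 4: place 295 MB, 217 MB left
memory block 5: place 290 MB, 222 MB left
memory block 2: place 151 MB, 27 MB left
memory block 1: place 130 MB, 19 MB left
memory block 3: place 124 MB, 75 MB left
memory block 4: place 112 MB, 105 MB left
memory block 4: place 98 MB, 7 MB left
memory block 5: place 93 MB, 129 MB left
memory block 5: place 92 MB, 37 MB left
memory block 6: place 90 MB, 422 MB left
memory block 3: place 62 MB, 13 MB left
memory block 6: place 55 MB, 367 MB left
memory block 6: place 42 MB, 325 MB left
Final memory blocks: [363,130] [334,151] [313,124,62] [295,112,98] [290,93,92] [90,55,42].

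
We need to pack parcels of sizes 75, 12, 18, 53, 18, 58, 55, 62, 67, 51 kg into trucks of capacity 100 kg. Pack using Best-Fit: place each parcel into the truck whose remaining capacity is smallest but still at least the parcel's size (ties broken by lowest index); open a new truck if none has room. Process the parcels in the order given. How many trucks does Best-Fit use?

Put 75 kg in truck 1; 25 kg remain.
Put 12 kg in truck 1; 13 kg remain.
Put 18 kg in truck 2; 82 kg remain.
Put 53 kg in truck 2; 29 kg remain.
Put 18 kg in truck 2; 11 kg remain.
Put 58 kg in truck 3; 42 kg remain.
Put 55 kg in truck 4; 45 kg remain.
Put 62 kg in truck 5; 38 kg remain.
Put 67 kg in truck 6; 33 kg remain.
Put 51 kg in truck 7; 49 kg remain.

7 trucks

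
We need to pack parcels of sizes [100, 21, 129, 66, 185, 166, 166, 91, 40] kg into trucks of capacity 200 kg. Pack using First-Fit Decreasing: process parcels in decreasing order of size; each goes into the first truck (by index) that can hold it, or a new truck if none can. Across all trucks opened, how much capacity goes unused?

236

Sorted descending: 185, 166, 166, 129, 100, 91, 66, 40, 21.
185 kg → truck 1 (remaining 15 kg)
166 kg → truck 2 (remaining 34 kg)
166 kg → truck 3 (remaining 34 kg)
129 kg → truck 4 (remaining 71 kg)
100 kg → truck 5 (remaining 100 kg)
91 kg → truck 5 (remaining 9 kg)
66 kg → truck 4 (remaining 5 kg)
40 kg → truck 6 (remaining 160 kg)
21 kg → truck 2 (remaining 13 kg)
6 trucks × 200 kg = 1200 kg; used 964 kg; unused 236 kg.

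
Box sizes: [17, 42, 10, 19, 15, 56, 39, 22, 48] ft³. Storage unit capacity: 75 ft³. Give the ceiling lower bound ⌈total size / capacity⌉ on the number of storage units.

Total size = 17 + 42 + 10 + 19 + 15 + 56 + 39 + 22 + 48 = 268 ft³.
⌈268 / 75⌉ = 4.

4 storage units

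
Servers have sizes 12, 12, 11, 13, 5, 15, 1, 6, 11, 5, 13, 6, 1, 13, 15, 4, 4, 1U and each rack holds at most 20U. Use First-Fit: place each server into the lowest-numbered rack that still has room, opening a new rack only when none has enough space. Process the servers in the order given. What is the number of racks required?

rack 1: place 12U, 8U left
rack 2: place 12U, 8U left
rack 3: place 11U, 9U left
rack 4: place 13U, 7U left
rack 1: place 5U, 3U left
rack 5: place 15U, 5U left
rack 1: place 1U, 2U left
rack 2: place 6U, 2U left
rack 6: place 11U, 9U left
rack 3: place 5U, 4U left
rack 7: place 13U, 7U left
rack 4: place 6U, 1U left
rack 1: place 1U, 1U left
rack 8: place 13U, 7U left
rack 9: place 15U, 5U left
rack 3: place 4U, 0U left
rack 5: place 4U, 1U left
rack 1: place 1U, 0U left

9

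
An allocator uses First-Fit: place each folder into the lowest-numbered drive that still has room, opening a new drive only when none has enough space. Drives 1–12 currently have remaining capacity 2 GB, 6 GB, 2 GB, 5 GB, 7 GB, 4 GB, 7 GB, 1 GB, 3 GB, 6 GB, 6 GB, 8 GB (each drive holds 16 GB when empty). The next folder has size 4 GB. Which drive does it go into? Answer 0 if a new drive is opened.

2

Drives with room: drive 2 (6 GB), drive 4 (5 GB), drive 5 (7 GB), drive 6 (4 GB), drive 7 (7 GB), drive 10 (6 GB), drive 11 (6 GB), drive 12 (8 GB).
The first with room is drive 2.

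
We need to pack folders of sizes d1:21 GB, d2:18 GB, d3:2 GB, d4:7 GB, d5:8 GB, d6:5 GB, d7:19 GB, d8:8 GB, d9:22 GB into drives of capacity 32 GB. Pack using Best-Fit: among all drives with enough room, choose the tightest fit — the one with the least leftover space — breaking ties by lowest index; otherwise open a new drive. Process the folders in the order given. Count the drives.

Put d1 (21 GB) in drive 1; 11 GB remain.
Put d2 (18 GB) in drive 2; 14 GB remain.
Put d3 (2 GB) in drive 1; 9 GB remain.
Put d4 (7 GB) in drive 1; 2 GB remain.
Put d5 (8 GB) in drive 2; 6 GB remain.
Put d6 (5 GB) in drive 2; 1 GB remain.
Put d7 (19 GB) in drive 3; 13 GB remain.
Put d8 (8 GB) in drive 3; 5 GB remain.
Put d9 (22 GB) in drive 4; 10 GB remain.
Final drives: [21,2,7] [18,8,5] [19,8] [22].

4 drives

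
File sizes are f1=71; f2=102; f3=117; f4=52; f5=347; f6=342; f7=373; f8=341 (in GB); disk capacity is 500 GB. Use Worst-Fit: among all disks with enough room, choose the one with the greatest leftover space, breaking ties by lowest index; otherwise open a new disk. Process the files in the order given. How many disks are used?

disk 1: place f1 (71 GB), 429 GB left
disk 1: place f2 (102 GB), 327 GB left
disk 1: place f3 (117 GB), 210 GB left
disk 1: place f4 (52 GB), 158 GB left
disk 2: place f5 (347 GB), 153 GB left
disk 3: place f6 (342 GB), 158 GB left
disk 4: place f7 (373 GB), 127 GB left
disk 5: place f8 (341 GB), 159 GB left

5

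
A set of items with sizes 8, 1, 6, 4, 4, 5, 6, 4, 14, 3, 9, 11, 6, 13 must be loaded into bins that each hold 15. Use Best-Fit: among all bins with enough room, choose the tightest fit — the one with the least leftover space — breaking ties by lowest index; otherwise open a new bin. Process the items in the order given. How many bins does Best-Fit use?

7 bins

bin 1: place 8, 7 left
bin 1: place 1, 6 left
bin 1: place 6, 0 left
bin 2: place 4, 11 left
bin 2: place 4, 7 left
bin 2: place 5, 2 left
bin 3: place 6, 9 left
bin 3: place 4, 5 left
bin 4: place 14, 1 left
bin 3: place 3, 2 left
bin 5: place 9, 6 left
bin 6: place 11, 4 left
bin 5: place 6, 0 left
bin 7: place 13, 2 left
Final bins: [8,1,6] [4,4,5] [6,4,3] [14] [9,6] [11] [13].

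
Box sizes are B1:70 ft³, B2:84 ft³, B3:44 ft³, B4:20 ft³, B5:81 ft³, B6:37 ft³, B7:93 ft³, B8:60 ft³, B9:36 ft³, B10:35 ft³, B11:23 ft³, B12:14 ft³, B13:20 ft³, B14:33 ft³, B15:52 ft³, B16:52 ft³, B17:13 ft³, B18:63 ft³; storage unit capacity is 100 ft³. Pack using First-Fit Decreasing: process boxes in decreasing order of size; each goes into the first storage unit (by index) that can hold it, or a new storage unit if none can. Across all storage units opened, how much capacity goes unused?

70

Sorted descending: 93, 84, 81, 70, 63, 60, 52, 52, 44, 37, 36, 35, 33, 23, 20, 20, 14, 13.
Put 93 ft³ in storage unit 1; 7 ft³ remain.
Put 84 ft³ in storage unit 2; 16 ft³ remain.
Put 81 ft³ in storage unit 3; 19 ft³ remain.
Put 70 ft³ in storage unit 4; 30 ft³ remain.
Put 63 ft³ in storage unit 5; 37 ft³ remain.
Put 60 ft³ in storage unit 6; 40 ft³ remain.
Put 52 ft³ in storage unit 7; 48 ft³ remain.
Put 52 ft³ in storage unit 8; 48 ft³ remain.
Put 44 ft³ in storage unit 7; 4 ft³ remain.
Put 37 ft³ in storage unit 5; 0 ft³ remain.
Put 36 ft³ in storage unit 6; 4 ft³ remain.
Put 35 ft³ in storage unit 8; 13 ft³ remain.
Put 33 ft³ in storage unit 9; 67 ft³ remain.
Put 23 ft³ in storage unit 4; 7 ft³ remain.
Put 20 ft³ in storage unit 9; 47 ft³ remain.
Put 20 ft³ in storage unit 9; 27 ft³ remain.
Put 14 ft³ in storage unit 2; 2 ft³ remain.
Put 13 ft³ in storage unit 3; 6 ft³ remain.
9 storage units × 100 ft³ = 900 ft³; used 830 ft³; unused 70 ft³.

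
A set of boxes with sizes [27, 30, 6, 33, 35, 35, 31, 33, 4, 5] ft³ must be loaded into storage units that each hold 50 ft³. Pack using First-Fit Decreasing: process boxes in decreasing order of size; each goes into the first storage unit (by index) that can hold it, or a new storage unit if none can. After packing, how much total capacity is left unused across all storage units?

Sorted descending: 35, 35, 33, 33, 31, 30, 27, 6, 5, 4.
storage unit 1: place 35 ft³, 15 ft³ left
storage unit 2: place 35 ft³, 15 ft³ left
storage unit 3: place 33 ft³, 17 ft³ left
storage unit 4: place 33 ft³, 17 ft³ left
storage unit 5: place 31 ft³, 19 ft³ left
storage unit 6: place 30 ft³, 20 ft³ left
storage unit 7: place 27 ft³, 23 ft³ left
storage unit 1: place 6 ft³, 9 ft³ left
storage unit 1: place 5 ft³, 4 ft³ left
storage unit 1: place 4 ft³, 0 ft³ left
7 storage units × 50 ft³ = 350 ft³; used 239 ft³; unused 111 ft³.

111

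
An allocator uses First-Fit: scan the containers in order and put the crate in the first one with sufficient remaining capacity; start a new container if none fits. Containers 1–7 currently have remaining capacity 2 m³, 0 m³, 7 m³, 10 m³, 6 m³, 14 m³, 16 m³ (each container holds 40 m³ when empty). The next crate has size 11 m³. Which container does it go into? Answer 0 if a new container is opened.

Containers with room: container 6 (14 m³), container 7 (16 m³).
The first with room is container 6.

6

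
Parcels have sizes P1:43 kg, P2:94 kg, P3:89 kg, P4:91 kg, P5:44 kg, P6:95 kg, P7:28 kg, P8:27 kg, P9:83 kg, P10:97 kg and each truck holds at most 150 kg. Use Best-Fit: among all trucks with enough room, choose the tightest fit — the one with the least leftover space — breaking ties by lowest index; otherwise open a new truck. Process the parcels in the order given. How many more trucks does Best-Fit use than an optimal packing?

Best-Fit: [43,94] [89] [91,44] [95,28,27] [83] [97] → 6 trucks.
6 parcels exceed 75 kg (half the capacity), and no two of those can share a truck, so at least 6 trucks are needed.
So 6 is already optimal.

0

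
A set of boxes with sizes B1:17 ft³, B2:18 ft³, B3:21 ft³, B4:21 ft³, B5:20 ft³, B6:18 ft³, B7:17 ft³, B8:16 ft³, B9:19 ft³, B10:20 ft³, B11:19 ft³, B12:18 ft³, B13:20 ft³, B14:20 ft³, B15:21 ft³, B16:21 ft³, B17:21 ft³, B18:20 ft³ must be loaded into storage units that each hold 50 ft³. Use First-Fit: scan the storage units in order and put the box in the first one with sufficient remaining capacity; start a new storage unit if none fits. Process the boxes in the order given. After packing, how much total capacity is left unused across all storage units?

B1 (17 ft³) → storage unit 1 (remaining 33 ft³)
B2 (18 ft³) → storage unit 1 (remaining 15 ft³)
B3 (21 ft³) → storage unit 2 (remaining 29 ft³)
B4 (21 ft³) → storage unit 2 (remaining 8 ft³)
B5 (20 ft³) → storage unit 3 (remaining 30 ft³)
B6 (18 ft³) → storage unit 3 (remaining 12 ft³)
B7 (17 ft³) → storage unit 4 (remaining 33 ft³)
B8 (16 ft³) → storage unit 4 (remaining 17 ft³)
B9 (19 ft³) → storage unit 5 (remaining 31 ft³)
B10 (20 ft³) → storage unit 5 (remaining 11 ft³)
B11 (19 ft³) → storage unit 6 (remaining 31 ft³)
B12 (18 ft³) → storage unit 6 (remaining 13 ft³)
B13 (20 ft³) → storage unit 7 (remaining 30 ft³)
B14 (20 ft³) → storage unit 7 (remaining 10 ft³)
B15 (21 ft³) → storage unit 8 (remaining 29 ft³)
B16 (21 ft³) → storage unit 8 (remaining 8 ft³)
B17 (21 ft³) → storage unit 9 (remaining 29 ft³)
B18 (20 ft³) → storage unit 9 (remaining 9 ft³)
9 storage units × 50 ft³ = 450 ft³; used 347 ft³; unused 103 ft³.

103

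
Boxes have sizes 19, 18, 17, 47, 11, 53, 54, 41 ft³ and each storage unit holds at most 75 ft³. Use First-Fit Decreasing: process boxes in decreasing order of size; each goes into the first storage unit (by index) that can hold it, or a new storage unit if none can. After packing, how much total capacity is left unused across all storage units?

40

Sorted descending: 54, 53, 47, 41, 19, 18, 17, 11.
54 ft³ → storage unit 1 (remaining 21 ft³)
53 ft³ → storage unit 2 (remaining 22 ft³)
47 ft³ → storage unit 3 (remaining 28 ft³)
41 ft³ → storage unit 4 (remaining 34 ft³)
19 ft³ → storage unit 1 (remaining 2 ft³)
18 ft³ → storage unit 2 (remaining 4 ft³)
17 ft³ → storage unit 3 (remaining 11 ft³)
11 ft³ → storage unit 3 (remaining 0 ft³)
4 storage units × 75 ft³ = 300 ft³; used 260 ft³; unused 40 ft³.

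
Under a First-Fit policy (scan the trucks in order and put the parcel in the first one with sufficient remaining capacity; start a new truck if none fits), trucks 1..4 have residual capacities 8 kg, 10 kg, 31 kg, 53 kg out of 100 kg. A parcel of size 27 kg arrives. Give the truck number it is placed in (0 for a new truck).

Trucks with room: truck 3 (31 kg), truck 4 (53 kg).
The first with room is truck 3.

3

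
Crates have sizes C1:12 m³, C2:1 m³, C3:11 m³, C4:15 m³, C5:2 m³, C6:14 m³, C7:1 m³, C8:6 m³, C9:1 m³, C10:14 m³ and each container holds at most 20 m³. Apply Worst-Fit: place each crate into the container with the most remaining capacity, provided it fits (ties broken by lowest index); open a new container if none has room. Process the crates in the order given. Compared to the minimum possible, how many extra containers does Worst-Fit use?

0

Worst-Fit: [12,1,1,1] [11,2,6] [15] [14] [14] → 5 containers.
5 crates exceed 10 m³ (half the capacity), and no two of those can share a container, so at least 5 containers are needed.
So 5 is already optimal.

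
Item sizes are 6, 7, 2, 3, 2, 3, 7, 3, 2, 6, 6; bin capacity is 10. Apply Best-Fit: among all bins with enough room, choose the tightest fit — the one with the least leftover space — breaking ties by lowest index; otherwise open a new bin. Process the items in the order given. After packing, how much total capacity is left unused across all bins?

6 → bin 1 (remaining 4)
7 → bin 2 (remaining 3)
2 → bin 2 (remaining 1)
3 → bin 1 (remaining 1)
2 → bin 3 (remaining 8)
3 → bin 3 (remaining 5)
7 → bin 4 (remaining 3)
3 → bin 4 (remaining 0)
2 → bin 3 (remaining 3)
6 → bin 5 (remaining 4)
6 → bin 6 (remaining 4)
6 bins × 10 = 60; used 47; unused 13.

13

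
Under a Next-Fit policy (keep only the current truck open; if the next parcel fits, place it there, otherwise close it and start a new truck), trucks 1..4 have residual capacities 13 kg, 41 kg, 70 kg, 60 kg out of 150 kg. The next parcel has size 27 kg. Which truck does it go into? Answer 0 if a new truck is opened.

4

Next-Fit only looks at truck 4, which has 60 kg free.
27 kg fits there.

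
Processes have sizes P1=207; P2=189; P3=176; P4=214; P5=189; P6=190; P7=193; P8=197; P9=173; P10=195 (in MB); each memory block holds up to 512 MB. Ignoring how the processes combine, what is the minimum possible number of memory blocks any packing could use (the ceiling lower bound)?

Total size = 207 + 189 + 176 + 214 + 189 + 190 + 193 + 197 + 173 + 195 = 1923 MB.
⌈1923 / 512⌉ = 4.

4 memory blocks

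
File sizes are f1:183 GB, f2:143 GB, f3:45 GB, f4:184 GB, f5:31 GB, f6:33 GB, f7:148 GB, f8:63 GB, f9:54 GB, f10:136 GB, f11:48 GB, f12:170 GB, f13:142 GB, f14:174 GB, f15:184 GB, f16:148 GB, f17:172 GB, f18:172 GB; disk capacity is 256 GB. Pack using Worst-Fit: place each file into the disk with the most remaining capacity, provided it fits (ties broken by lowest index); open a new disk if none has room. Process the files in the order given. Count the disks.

12

disk 1: place f1 (183 GB), 73 GB left
disk 2: place f2 (143 GB), 113 GB left
disk 2: place f3 (45 GB), 68 GB left
disk 3: place f4 (184 GB), 72 GB left
disk 1: place f5 (31 GB), 42 GB left
disk 3: place f6 (33 GB), 39 GB left
disk 4: place f7 (148 GB), 108 GB left
disk 4: place f8 (63 GB), 45 GB left
disk 2: place f9 (54 GB), 14 GB left
disk 5: place f10 (136 GB), 120 GB left
disk 5: place f11 (48 GB), 72 GB left
disk 6: place f12 (170 GB), 86 GB left
disk 7: place f13 (142 GB), 114 GB left
disk 8: place f14 (174 GB), 82 GB left
disk 9: place f15 (184 GB), 72 GB left
disk 10: place f16 (148 GB), 108 GB left
disk 11: place f17 (172 GB), 84 GB left
disk 12: place f18 (172 GB), 84 GB left
Final disks: [183,31] [143,45,54] [184,33] [148,63] [136,48] [170] [142] [174] [184] [148] [172] [172].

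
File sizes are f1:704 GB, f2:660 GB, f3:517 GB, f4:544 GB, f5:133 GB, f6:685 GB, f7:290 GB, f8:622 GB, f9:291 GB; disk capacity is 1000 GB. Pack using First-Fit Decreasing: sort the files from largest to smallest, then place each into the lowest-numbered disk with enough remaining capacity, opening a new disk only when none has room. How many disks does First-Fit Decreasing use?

6

Sorted descending: 704, 685, 660, 622, 544, 517, 291, 290, 133.
Put 704 GB in disk 1; 296 GB remain.
Put 685 GB in disk 2; 315 GB remain.
Put 660 GB in disk 3; 340 GB remain.
Put 622 GB in disk 4; 378 GB remain.
Put 544 GB in disk 5; 456 GB remain.
Put 517 GB in disk 6; 483 GB remain.
Put 291 GB in disk 1; 5 GB remain.
Put 290 GB in disk 2; 25 GB remain.
Put 133 GB in disk 3; 207 GB remain.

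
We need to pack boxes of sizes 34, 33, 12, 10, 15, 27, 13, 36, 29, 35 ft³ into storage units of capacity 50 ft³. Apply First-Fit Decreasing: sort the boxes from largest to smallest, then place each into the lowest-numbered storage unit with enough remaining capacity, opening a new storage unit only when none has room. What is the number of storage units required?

Sorted descending: 36, 35, 34, 33, 29, 27, 15, 13, 12, 10.
storage unit 1: place 36 ft³, 14 ft³ left
storage unit 2: place 35 ft³, 15 ft³ left
storage unit 3: place 34 ft³, 16 ft³ left
storage unit 4: place 33 ft³, 17 ft³ left
storage unit 5: place 29 ft³, 21 ft³ left
storage unit 6: place 27 ft³, 23 ft³ left
storage unit 2: place 15 ft³, 0 ft³ left
storage unit 1: place 13 ft³, 1 ft³ left
storage unit 3: place 12 ft³, 4 ft³ left
storage unit 4: place 10 ft³, 7 ft³ left

6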